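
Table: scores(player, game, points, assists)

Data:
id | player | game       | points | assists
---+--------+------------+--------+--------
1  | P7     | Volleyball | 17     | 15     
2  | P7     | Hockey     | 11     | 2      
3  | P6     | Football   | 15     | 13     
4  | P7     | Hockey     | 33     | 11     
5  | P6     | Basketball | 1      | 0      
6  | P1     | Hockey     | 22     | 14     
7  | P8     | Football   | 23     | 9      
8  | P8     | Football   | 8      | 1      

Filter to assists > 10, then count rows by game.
SELECT game, COUNT(*)
FROM scores
WHERE assists > 10
GROUP BY game

Note: WHERE filters rows before grouping.

Result:
  Football: 1
  Hockey: 2
  Volleyball: 1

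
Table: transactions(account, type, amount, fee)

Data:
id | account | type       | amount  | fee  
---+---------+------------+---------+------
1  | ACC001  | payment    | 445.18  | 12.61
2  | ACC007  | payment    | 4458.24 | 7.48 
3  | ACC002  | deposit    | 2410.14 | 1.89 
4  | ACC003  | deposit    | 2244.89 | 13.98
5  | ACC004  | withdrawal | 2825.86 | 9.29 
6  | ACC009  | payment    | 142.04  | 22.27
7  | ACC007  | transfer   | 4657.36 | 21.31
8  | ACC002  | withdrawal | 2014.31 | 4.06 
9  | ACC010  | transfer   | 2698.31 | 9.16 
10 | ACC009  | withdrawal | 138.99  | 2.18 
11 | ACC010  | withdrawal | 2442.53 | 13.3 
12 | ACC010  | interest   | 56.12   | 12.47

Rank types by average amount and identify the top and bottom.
SELECT type, AVG(amount)
FROM transactions
GROUP BY type
ORDER BY AVG(amount)

All groups:
  interest: 56.12
  payment: 1681.82
  withdrawal: 1855.42
  deposit: 2327.52
  transfer: 3677.84

Highest: transfer (3677.84)
Lowest: interest (56.12)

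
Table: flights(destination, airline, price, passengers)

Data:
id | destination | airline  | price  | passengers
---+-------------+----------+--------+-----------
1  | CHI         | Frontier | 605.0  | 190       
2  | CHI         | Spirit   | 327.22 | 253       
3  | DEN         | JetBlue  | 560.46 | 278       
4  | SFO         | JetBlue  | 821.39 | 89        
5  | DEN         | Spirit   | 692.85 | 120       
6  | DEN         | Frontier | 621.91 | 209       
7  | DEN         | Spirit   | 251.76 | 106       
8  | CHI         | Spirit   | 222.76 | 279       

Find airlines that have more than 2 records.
SELECT airline, COUNT(*) as cnt
FROM flights
GROUP BY airline
HAVING COUNT(*) > 2

Result:
  Spirit: 4

Note: HAVING filters groups after aggregation, WHERE filters rows before.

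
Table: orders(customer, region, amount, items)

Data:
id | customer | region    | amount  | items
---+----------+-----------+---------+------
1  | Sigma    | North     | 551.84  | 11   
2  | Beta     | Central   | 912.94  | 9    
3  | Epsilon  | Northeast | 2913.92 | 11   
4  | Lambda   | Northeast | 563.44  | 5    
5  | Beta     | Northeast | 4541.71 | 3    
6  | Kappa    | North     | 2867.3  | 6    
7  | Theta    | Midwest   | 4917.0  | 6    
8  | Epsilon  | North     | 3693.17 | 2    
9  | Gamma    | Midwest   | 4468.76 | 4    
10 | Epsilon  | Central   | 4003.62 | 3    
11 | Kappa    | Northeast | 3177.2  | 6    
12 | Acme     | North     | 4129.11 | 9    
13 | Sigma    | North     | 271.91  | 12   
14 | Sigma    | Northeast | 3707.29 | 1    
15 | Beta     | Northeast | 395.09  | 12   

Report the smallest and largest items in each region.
SELECT region, MIN(items), MAX(items)
FROM orders
GROUP BY region

Result:
  Central: min=3, max=9
  Midwest: min=4, max=6
  North: min=2, max=12
  Northeast: min=1, max=12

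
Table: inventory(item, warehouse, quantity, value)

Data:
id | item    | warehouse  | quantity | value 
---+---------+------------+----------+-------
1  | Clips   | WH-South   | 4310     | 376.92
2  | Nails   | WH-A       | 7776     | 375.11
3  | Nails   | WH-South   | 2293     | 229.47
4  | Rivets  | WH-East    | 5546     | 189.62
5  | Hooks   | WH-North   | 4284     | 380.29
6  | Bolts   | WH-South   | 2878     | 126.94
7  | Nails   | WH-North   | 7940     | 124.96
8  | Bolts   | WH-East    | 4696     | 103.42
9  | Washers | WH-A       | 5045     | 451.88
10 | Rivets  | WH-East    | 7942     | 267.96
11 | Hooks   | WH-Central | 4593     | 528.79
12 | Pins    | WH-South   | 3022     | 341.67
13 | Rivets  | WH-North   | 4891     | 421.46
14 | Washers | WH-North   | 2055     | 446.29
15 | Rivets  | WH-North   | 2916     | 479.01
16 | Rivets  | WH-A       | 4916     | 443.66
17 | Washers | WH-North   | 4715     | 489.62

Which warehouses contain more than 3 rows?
SELECT warehouse, COUNT(*) as cnt
FROM inventory
GROUP BY warehouse
HAVING COUNT(*) > 3

Result:
  WH-North: 6
  WH-South: 4

Note: HAVING filters groups after aggregation, WHERE filters rows before.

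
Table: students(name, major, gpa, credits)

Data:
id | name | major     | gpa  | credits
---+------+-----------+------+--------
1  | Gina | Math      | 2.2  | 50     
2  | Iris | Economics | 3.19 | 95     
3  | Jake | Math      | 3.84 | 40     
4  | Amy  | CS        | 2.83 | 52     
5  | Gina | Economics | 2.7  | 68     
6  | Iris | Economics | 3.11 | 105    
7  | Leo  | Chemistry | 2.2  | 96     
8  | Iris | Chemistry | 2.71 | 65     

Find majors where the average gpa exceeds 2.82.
SELECT major, AVG(gpa)
FROM students
GROUP BY major
HAVING AVG(gpa) > 2.82

Result:
  CS: avg=2.83
  Economics: avg=3.00
  Math: avg=3.02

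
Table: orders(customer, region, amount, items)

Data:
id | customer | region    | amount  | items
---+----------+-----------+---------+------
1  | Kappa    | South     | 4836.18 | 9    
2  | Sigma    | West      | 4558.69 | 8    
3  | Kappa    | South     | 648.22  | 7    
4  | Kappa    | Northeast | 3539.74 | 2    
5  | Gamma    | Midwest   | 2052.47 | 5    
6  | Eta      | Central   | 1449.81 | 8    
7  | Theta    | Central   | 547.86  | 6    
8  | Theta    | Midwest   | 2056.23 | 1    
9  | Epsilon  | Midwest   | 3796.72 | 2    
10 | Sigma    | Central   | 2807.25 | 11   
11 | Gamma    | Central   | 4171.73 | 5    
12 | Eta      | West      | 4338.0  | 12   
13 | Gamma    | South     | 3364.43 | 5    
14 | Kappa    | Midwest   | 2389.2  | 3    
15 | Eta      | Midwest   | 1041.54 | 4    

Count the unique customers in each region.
SELECT region, COUNT(DISTINCT customer)
FROM orders
GROUP BY region

Result:
  Central: 4 distinct
  Midwest: 5 distinct
  Northeast: 1 distinct
  South: 2 distinct
  West: 2 distinct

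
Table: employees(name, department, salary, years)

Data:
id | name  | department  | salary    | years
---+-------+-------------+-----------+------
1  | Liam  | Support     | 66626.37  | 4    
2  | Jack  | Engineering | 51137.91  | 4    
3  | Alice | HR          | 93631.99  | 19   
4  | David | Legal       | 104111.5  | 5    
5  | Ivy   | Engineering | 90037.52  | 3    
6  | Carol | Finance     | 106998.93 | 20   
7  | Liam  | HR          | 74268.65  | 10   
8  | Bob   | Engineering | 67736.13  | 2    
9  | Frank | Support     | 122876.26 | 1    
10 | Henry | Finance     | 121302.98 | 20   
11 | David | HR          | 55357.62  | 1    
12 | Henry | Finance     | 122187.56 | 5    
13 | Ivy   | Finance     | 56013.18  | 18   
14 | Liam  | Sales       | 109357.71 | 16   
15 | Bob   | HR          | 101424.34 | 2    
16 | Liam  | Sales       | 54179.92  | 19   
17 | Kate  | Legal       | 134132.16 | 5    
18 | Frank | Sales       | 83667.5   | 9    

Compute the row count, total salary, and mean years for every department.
SELECT department,
       COUNT(*) as cnt,
       SUM(salary) as total_salary,
       AVG(years) as avg_years
FROM employees
GROUP BY department

Result:
  Engineering: 3 records, 208911.56 total salary, 3.00 avg years
  Finance: 4 records, 406502.65 total salary, 15.75 avg years
  HR: 4 records, 324682.60 total salary, 8.00 avg years
  Legal: 2 records, 238243.66 total salary, 5.00 avg years
  Sales: 3 records, 247205.13 total salary, 14.67 avg years
  Support: 2 records, 189502.63 total salary, 2.50 avg years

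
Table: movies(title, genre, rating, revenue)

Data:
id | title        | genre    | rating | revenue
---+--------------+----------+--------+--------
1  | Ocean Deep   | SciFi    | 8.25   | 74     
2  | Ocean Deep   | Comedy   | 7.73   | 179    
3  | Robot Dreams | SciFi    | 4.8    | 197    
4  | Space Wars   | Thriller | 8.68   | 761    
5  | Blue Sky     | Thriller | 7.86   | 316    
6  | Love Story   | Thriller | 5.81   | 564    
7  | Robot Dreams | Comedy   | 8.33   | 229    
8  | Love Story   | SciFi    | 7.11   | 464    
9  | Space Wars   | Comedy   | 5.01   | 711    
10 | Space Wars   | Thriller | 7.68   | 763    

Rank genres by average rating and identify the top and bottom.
SELECT genre, AVG(rating)
FROM movies
GROUP BY genre
ORDER BY AVG(rating)

All groups:
  SciFi: 6.72
  Comedy: 7.02
  Thriller: 7.51

Highest: Thriller (7.51)
Lowest: SciFi (6.72)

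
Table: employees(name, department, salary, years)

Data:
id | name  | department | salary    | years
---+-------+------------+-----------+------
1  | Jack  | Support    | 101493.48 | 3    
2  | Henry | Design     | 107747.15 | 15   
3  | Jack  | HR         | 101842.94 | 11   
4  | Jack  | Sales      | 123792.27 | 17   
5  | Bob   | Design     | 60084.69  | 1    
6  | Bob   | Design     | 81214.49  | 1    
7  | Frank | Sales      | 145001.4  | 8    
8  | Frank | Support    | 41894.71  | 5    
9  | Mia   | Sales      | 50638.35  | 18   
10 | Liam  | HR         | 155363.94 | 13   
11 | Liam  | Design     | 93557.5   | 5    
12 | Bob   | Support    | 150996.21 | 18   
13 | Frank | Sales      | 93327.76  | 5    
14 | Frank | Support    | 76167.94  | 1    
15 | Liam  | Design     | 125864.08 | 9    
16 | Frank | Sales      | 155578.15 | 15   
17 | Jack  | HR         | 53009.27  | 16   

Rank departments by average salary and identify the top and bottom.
SELECT department, AVG(salary)
FROM employees
GROUP BY department
ORDER BY AVG(salary)

All groups:
  Support: 92638.09
  Design: 93693.58
  HR: 103405.38
  Sales: 113667.59

Highest: Sales (113667.59)
Lowest: Support (92638.09)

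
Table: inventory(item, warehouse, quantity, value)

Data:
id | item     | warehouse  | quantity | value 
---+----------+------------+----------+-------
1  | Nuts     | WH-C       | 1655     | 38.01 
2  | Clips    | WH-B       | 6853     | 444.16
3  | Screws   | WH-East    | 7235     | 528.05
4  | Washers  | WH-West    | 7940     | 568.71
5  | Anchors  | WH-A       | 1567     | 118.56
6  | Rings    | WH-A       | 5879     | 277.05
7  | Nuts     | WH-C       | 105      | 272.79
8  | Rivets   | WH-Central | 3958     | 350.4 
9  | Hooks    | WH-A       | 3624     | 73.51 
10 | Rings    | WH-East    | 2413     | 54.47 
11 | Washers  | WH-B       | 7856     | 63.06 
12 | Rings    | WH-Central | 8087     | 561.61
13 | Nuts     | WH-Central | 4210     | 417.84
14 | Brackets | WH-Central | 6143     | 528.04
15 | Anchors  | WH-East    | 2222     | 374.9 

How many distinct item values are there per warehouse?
SELECT warehouse, COUNT(DISTINCT item)
FROM inventory
GROUP BY warehouse

Result:
  WH-A: 3 distinct
  WH-B: 2 distinct
  WH-C: 1 distinct
  WH-Central: 4 distinct
  WH-East: 3 distinct
  WH-West: 1 distinct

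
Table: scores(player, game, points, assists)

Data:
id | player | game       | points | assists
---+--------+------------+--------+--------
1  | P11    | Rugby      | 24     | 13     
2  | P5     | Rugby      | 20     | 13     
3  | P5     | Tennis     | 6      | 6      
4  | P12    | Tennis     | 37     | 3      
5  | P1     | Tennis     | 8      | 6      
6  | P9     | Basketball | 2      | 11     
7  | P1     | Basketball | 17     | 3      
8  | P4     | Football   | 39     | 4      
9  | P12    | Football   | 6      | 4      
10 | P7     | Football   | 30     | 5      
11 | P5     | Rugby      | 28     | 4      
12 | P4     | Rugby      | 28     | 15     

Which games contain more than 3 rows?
SELECT game, COUNT(*) as cnt
FROM scores
GROUP BY game
HAVING COUNT(*) > 3

Result:
  Rugby: 4

Note: HAVING filters groups after aggregation, WHERE filters rows before.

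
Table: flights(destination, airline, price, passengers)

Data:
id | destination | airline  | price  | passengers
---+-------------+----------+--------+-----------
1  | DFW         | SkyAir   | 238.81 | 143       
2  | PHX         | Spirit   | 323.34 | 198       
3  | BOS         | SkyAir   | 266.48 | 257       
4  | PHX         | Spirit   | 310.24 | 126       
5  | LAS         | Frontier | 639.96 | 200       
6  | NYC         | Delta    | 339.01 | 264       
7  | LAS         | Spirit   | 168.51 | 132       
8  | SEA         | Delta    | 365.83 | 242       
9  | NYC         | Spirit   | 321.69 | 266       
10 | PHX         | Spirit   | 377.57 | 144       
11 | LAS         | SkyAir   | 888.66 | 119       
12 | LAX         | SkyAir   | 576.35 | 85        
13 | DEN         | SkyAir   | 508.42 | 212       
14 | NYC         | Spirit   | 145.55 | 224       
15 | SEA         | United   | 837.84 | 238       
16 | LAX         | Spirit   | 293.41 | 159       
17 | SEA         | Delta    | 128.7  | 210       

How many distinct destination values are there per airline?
SELECT airline, COUNT(DISTINCT destination)
FROM flights
GROUP BY airline

Result:
  Delta: 2 distinct
  Frontier: 1 distinct
  SkyAir: 5 distinct
  Spirit: 4 distinct
  United: 1 distinct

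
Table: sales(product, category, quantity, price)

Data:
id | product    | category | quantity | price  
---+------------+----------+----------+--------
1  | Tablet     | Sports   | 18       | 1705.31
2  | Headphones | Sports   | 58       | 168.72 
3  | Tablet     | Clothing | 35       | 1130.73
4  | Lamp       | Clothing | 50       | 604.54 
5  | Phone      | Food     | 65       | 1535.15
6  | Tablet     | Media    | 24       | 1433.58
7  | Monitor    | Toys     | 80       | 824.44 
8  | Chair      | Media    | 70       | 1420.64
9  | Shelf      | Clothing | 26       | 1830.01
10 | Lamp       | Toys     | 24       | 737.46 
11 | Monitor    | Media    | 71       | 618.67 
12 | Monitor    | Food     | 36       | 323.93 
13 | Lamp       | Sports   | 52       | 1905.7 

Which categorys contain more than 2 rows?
SELECT category, COUNT(*) as cnt
FROM sales
GROUP BY category
HAVING COUNT(*) > 2

Result:
  Clothing: 3
  Media: 3
  Sports: 3

Note: HAVING filters groups after aggregation, WHERE filters rows before.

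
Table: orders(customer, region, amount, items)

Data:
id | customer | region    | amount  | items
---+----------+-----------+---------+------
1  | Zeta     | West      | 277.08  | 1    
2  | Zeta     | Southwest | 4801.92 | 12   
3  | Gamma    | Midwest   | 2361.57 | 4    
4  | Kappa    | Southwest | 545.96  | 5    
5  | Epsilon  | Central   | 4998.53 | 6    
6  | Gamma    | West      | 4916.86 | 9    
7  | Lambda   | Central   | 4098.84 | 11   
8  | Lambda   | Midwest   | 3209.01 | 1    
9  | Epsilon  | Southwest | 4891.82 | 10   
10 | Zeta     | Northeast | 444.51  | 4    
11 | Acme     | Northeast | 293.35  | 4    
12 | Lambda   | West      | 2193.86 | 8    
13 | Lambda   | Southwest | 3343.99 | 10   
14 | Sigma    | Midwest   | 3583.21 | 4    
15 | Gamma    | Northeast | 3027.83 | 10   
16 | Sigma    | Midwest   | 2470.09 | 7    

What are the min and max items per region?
SELECT region, MIN(items), MAX(items)
FROM orders
GROUP BY region

Result:
  Central: min=6, max=11
  Midwest: min=1, max=7
  Northeast: min=4, max=10
  Southwest: min=5, max=12
  West: min=1, max=9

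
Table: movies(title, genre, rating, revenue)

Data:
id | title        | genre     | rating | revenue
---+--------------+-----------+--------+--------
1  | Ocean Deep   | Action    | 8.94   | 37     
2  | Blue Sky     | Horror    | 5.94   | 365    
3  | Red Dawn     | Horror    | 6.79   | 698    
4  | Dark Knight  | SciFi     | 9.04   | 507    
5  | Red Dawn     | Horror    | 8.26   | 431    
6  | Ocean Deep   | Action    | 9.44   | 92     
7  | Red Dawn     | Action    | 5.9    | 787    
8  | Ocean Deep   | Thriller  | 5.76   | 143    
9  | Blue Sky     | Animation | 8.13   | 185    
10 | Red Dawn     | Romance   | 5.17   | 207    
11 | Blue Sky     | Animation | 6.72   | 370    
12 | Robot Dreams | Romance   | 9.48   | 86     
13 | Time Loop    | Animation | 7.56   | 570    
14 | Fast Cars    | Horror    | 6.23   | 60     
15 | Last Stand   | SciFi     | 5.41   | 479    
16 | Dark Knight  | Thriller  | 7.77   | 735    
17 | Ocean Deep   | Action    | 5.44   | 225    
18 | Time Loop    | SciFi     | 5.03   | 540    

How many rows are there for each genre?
SELECT genre, COUNT(*) as count
FROM movies
GROUP BY genre

Result:
  Action: 4
  Animation: 3
  Horror: 4
  Romance: 2
  SciFi: 3
  Thriller: 2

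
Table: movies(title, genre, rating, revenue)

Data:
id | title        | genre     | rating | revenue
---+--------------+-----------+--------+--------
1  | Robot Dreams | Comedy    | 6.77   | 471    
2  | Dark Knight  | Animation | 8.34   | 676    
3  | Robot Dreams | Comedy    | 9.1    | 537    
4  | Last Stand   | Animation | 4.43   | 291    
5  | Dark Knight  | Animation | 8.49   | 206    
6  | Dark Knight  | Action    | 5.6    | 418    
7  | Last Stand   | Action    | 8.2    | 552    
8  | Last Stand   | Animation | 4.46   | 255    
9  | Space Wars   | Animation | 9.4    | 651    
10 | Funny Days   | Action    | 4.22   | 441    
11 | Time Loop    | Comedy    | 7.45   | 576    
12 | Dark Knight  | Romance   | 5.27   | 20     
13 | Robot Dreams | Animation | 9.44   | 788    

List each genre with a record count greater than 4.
SELECT genre, COUNT(*) as cnt
FROM movies
GROUP BY genre
HAVING COUNT(*) > 4

Result:
  Animation: 6

Note: HAVING filters groups after aggregation, WHERE filters rows before.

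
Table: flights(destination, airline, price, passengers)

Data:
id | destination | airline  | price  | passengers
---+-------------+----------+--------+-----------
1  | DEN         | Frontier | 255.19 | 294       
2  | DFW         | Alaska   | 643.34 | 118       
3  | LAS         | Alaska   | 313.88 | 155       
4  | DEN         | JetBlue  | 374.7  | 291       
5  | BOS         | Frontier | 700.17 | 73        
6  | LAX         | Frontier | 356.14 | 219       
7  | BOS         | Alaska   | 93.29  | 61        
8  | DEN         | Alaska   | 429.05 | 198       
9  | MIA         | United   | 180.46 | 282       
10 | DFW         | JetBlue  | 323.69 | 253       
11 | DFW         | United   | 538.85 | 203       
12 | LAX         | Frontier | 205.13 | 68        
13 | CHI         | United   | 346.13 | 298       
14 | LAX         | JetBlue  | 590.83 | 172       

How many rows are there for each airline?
SELECT airline, COUNT(*) as count
FROM flights
GROUP BY airline

Result:
  Alaska: 4
  Frontier: 4
  JetBlue: 3
  United: 3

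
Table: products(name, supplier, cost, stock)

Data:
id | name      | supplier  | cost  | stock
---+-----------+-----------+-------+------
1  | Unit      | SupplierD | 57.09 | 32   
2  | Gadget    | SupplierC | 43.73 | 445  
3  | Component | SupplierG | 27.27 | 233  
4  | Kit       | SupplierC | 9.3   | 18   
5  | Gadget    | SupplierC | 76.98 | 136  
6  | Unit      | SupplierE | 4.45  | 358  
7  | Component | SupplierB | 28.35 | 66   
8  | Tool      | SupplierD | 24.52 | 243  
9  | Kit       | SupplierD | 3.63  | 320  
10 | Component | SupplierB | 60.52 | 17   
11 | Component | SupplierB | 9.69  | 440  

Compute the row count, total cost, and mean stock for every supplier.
SELECT supplier,
       COUNT(*) as cnt,
       SUM(cost) as total_cost,
       AVG(stock) as avg_stock
FROM products
GROUP BY supplier

Result:
  SupplierB: 3 records, 98.56 total cost, 174.33 avg stock
  SupplierC: 3 records, 130.01 total cost, 199.67 avg stock
  SupplierD: 3 records, 85.24 total cost, 198.33 avg stock
  SupplierE: 1 records, 4.45 total cost, 358.00 avg stock
  SupplierG: 1 records, 27.27 total cost, 233.00 avg stock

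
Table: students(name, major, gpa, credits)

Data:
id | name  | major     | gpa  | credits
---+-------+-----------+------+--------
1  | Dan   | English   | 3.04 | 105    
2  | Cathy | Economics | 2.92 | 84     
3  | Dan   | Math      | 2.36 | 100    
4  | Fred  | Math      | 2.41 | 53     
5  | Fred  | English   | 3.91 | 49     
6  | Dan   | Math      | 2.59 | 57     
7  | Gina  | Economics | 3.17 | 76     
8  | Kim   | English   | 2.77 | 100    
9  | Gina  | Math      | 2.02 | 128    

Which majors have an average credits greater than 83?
SELECT major, AVG(credits)
FROM students
GROUP BY major
HAVING AVG(credits) > 83

Result:
  English: avg=84.67
  Math: avg=84.50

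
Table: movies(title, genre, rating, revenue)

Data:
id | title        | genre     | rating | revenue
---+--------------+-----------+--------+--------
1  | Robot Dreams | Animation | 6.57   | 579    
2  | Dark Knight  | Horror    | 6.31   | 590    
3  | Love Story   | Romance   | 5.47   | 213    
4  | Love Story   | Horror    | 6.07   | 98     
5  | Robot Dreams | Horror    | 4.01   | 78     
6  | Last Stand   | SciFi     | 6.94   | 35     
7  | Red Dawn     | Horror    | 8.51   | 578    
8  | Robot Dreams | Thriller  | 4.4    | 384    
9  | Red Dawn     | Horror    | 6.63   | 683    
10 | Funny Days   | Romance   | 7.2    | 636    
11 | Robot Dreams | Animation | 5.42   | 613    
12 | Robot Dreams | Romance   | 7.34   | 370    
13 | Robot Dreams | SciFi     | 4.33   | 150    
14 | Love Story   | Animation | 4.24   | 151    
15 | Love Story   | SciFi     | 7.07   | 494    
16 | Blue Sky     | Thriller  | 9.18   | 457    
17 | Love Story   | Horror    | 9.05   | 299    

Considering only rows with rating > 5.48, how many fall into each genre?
SELECT genre, COUNT(*)
FROM movies
WHERE rating > 5.48
GROUP BY genre

Note: WHERE filters rows before grouping.

Result:
  Animation: 1
  Horror: 5
  Romance: 2
  SciFi: 2
  Thriller: 1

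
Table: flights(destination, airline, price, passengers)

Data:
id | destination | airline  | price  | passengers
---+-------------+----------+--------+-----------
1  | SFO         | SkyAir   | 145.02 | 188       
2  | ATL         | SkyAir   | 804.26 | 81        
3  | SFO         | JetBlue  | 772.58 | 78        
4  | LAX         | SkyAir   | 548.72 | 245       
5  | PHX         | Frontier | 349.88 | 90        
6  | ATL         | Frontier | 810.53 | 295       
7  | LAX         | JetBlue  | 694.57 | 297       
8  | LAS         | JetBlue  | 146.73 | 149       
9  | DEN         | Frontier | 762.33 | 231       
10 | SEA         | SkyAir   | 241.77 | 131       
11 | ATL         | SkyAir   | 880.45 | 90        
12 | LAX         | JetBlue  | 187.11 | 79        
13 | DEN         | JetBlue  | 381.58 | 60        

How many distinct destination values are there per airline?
SELECT airline, COUNT(DISTINCT destination)
FROM flights
GROUP BY airline

Result:
  Frontier: 3 distinct
  JetBlue: 4 distinct
  SkyAir: 4 distinct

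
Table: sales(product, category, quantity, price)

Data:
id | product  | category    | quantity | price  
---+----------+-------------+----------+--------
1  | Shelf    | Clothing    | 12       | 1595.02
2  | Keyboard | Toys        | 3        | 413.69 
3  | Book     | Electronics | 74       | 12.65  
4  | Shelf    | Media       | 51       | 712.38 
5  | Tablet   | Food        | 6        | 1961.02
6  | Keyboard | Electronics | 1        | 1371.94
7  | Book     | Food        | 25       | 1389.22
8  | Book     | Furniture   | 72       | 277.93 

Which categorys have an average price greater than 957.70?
SELECT category, AVG(price)
FROM sales
GROUP BY category
HAVING AVG(price) > 957.70

Result:
  Clothing: avg=1595.02
  Food: avg=1675.12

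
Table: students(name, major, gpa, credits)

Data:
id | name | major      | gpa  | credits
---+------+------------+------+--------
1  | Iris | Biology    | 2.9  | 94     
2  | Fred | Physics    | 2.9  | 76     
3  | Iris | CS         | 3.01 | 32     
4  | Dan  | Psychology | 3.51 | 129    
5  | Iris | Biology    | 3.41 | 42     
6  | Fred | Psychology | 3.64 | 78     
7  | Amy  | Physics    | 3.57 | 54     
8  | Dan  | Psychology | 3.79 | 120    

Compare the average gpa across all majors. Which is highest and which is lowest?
SELECT major, AVG(gpa)
FROM students
GROUP BY major
ORDER BY AVG(gpa)

All groups:
  CS: 3.01
  Biology: 3.16
  Physics: 3.24
  Psychology: 3.65

Highest: Psychology (3.65)
Lowest: CS (3.01)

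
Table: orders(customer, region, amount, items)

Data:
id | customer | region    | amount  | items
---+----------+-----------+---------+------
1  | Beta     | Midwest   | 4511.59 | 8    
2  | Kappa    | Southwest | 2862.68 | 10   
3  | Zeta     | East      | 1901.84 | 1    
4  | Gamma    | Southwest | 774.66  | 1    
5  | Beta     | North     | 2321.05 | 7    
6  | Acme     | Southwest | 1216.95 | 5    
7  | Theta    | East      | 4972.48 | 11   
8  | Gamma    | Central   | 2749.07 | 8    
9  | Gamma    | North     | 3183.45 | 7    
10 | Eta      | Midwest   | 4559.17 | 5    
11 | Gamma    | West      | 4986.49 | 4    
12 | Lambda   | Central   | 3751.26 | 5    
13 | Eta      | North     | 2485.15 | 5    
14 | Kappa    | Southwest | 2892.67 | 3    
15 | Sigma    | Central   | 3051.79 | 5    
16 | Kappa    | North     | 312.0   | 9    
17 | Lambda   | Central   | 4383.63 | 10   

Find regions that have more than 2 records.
SELECT region, COUNT(*) as cnt
FROM orders
GROUP BY region
HAVING COUNT(*) > 2

Result:
  Central: 4
  North: 4
  Southwest: 4

Note: HAVING filters groups after aggregation, WHERE filters rows before.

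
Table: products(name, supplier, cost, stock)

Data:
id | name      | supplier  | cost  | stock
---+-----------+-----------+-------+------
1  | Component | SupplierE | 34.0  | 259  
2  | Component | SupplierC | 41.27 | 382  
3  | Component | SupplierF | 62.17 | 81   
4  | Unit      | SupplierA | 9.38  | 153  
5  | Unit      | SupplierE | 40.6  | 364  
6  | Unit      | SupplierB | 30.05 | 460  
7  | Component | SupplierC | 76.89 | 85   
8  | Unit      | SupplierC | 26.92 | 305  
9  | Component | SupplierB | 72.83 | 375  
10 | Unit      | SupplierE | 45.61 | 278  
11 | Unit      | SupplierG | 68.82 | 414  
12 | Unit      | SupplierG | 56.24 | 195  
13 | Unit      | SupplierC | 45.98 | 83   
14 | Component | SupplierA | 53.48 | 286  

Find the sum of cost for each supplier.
SELECT supplier, SUM(cost) as result
FROM products
GROUP BY supplier

Result:
  SupplierA: 62.86
  SupplierB: 102.88
  SupplierC: 191.06
  SupplierE: 120.21
  SupplierF: 62.17
  SupplierG: 125.06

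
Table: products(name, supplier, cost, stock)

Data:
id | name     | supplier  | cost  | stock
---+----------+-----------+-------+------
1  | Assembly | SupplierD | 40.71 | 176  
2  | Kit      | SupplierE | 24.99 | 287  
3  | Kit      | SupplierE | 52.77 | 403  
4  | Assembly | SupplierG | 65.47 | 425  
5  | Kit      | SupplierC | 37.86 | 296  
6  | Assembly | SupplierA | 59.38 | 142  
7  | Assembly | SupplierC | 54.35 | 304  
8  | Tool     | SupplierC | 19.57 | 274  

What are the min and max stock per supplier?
SELECT supplier, MIN(stock), MAX(stock)
FROM products
GROUP BY supplier

Result:
  SupplierA: min=142, max=142
  SupplierC: min=274, max=304
  SupplierD: min=176, max=176
  SupplierE: min=287, max=403
  SupplierG: min=425, max=425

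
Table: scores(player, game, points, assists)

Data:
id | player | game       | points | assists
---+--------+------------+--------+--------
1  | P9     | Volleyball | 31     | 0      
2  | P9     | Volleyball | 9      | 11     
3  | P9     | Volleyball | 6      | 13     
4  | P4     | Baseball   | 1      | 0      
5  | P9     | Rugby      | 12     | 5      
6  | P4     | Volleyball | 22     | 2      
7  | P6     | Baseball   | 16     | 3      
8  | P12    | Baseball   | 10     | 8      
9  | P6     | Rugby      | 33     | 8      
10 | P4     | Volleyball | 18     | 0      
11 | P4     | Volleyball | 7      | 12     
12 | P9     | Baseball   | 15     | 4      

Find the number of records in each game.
SELECT game, COUNT(*) as count
FROM scores
GROUP BY game

Result:
  Baseball: 4
  Rugby: 2
  Volleyball: 6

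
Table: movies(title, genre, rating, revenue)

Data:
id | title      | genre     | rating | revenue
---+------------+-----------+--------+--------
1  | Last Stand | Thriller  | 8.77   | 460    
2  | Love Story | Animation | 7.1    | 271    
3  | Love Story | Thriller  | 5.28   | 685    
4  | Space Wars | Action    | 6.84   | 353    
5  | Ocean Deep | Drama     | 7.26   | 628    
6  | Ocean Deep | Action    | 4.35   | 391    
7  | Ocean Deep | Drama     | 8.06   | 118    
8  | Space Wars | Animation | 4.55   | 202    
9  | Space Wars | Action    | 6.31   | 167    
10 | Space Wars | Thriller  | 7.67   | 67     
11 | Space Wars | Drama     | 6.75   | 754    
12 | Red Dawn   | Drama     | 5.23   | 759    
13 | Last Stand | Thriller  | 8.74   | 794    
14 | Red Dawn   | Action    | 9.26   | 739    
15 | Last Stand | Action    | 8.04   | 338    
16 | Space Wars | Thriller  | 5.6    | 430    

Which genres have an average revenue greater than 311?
SELECT genre, AVG(revenue)
FROM movies
GROUP BY genre
HAVING AVG(revenue) > 311

Result:
  Action: avg=397.60
  Drama: avg=564.75
  Thriller: avg=487.20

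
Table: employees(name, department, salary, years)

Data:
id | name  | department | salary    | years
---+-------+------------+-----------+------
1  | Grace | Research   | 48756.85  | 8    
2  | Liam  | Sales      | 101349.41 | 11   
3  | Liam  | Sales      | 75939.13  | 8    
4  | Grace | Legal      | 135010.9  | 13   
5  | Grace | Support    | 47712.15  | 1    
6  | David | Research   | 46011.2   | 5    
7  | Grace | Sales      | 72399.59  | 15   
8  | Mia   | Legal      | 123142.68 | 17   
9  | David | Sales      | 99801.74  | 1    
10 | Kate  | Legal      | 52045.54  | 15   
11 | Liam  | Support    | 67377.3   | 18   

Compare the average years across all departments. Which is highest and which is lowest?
SELECT department, AVG(years)
FROM employees
GROUP BY department
ORDER BY AVG(years)

All groups:
  Research: 6.50
  Sales: 8.75
  Support: 9.50
  Legal: 15.00

Highest: Legal (15.00)
Lowest: Research (6.50)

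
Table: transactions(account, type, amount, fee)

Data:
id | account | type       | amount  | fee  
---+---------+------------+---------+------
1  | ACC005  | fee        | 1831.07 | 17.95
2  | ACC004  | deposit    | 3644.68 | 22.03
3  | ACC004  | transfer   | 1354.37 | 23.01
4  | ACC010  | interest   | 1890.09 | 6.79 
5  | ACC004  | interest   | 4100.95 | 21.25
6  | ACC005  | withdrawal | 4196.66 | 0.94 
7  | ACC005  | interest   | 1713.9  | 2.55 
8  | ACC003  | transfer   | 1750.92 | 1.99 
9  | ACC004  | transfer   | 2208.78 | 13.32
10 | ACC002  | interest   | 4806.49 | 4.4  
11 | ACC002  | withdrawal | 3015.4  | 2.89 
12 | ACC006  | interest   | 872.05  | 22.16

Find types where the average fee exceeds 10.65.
SELECT type, AVG(fee)
FROM transactions
GROUP BY type
HAVING AVG(fee) > 10.65

Result:
  deposit: avg=22.03
  fee: avg=17.95
  interest: avg=11.43
  transfer: avg=12.77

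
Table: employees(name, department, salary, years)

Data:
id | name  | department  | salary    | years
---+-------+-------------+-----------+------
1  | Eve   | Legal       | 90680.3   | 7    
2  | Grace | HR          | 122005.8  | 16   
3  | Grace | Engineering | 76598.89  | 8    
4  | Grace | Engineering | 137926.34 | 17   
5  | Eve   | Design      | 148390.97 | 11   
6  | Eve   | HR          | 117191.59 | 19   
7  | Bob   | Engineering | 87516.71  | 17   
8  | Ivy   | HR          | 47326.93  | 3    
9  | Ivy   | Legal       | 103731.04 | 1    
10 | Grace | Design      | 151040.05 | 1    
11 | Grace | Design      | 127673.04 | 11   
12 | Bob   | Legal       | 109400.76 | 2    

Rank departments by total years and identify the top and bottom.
SELECT department, SUM(years)
FROM employees
GROUP BY department
ORDER BY SUM(years)

All groups:
  Legal: 10
  Design: 23
  HR: 38
  Engineering: 42

Highest: Engineering (42)
Lowest: Legal (10)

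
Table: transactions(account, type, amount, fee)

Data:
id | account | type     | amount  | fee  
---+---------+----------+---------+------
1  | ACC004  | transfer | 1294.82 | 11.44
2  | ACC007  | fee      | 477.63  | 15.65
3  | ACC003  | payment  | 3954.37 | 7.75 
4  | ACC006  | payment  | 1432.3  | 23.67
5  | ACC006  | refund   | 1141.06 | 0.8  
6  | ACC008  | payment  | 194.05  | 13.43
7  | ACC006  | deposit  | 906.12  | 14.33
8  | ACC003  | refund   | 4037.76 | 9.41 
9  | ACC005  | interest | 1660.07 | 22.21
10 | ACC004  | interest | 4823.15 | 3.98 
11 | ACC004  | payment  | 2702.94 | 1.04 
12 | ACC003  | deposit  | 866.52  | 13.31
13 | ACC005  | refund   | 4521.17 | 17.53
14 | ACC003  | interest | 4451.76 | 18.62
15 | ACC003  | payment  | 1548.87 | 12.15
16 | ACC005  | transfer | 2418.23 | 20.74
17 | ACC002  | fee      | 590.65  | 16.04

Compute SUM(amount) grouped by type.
SELECT type, SUM(amount) as result
FROM transactions
GROUP BY type

Result:
  deposit: 1772.64
  fee: 1068.28
  interest: 10934.98
  payment: 9832.53
  refund: 9699.99
  transfer: 3713.05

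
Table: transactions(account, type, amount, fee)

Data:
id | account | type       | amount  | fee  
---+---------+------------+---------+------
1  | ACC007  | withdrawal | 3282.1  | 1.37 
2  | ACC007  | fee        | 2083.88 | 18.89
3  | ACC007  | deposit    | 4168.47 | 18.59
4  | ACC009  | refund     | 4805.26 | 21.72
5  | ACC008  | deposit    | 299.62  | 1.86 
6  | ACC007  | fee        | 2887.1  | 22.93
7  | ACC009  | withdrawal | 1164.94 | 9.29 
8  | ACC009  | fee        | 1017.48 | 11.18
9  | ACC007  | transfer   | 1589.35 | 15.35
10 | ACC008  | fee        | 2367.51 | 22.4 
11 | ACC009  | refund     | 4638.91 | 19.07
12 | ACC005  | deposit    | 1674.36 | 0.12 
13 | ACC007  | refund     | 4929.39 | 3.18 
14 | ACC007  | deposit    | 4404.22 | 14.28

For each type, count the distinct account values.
SELECT type, COUNT(DISTINCT account)
FROM transactions
GROUP BY type

Result:
  deposit: 3 distinct
  fee: 3 distinct
  refund: 2 distinct
  transfer: 1 distinct
  withdrawal: 2 distinct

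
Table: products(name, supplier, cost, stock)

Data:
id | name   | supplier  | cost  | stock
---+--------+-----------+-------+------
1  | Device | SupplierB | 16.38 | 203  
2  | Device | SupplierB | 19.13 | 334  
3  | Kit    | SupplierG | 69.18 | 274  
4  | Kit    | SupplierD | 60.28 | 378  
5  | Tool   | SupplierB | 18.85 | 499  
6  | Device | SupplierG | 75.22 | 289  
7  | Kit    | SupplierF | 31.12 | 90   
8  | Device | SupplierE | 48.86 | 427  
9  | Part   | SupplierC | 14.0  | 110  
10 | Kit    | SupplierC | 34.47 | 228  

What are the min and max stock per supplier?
SELECT supplier, MIN(stock), MAX(stock)
FROM products
GROUP BY supplier

Result:
  SupplierB: min=203, max=499
  SupplierC: min=110, max=228
  SupplierD: min=378, max=378
  SupplierE: min=427, max=427
  SupplierF: min=90, max=90
  SupplierG: min=274, max=289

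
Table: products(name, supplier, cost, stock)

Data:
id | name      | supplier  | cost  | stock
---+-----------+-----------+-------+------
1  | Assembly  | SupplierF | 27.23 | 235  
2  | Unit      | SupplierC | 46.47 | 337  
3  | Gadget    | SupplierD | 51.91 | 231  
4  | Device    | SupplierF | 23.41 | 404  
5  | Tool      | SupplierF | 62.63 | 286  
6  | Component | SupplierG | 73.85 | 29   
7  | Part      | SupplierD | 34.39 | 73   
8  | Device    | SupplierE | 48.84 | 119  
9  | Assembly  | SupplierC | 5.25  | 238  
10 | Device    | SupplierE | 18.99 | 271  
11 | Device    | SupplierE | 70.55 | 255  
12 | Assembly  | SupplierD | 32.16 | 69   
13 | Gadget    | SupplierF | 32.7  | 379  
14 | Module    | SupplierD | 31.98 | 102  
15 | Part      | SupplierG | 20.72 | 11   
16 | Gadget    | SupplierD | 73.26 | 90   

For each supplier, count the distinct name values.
SELECT supplier, COUNT(DISTINCT name)
FROM products
GROUP BY supplier

Result:
  SupplierC: 2 distinct
  SupplierD: 4 distinct
  SupplierE: 1 distinct
  SupplierF: 4 distinct
  SupplierG: 2 distinct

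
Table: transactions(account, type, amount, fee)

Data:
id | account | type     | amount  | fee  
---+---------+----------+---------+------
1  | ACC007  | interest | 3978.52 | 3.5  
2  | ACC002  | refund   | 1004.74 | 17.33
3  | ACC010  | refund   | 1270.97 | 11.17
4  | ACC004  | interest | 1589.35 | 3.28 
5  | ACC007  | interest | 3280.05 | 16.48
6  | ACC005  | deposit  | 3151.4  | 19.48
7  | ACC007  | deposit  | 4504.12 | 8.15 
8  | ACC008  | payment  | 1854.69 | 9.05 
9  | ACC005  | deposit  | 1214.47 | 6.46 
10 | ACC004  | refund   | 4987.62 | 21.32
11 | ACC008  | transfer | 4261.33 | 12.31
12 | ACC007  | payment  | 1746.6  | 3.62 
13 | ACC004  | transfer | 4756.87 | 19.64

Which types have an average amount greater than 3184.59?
SELECT type, AVG(amount)
FROM transactions
GROUP BY type
HAVING AVG(amount) > 3184.59

Result:
  transfer: avg=4509.10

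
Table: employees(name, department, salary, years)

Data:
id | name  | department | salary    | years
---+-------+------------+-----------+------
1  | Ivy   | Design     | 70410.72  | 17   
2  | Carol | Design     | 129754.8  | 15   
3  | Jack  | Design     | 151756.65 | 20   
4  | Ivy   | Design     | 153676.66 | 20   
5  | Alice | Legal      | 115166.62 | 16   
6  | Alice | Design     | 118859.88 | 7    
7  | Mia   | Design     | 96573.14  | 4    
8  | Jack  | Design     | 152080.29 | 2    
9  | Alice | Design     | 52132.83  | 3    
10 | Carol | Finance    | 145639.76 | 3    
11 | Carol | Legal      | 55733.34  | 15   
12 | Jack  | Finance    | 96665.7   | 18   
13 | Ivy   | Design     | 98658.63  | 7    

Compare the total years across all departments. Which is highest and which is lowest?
SELECT department, SUM(years)
FROM employees
GROUP BY department
ORDER BY SUM(years)

All groups:
  Finance: 21
  Legal: 31
  Design: 95

Highest: Design (95)
Lowest: Finance (21)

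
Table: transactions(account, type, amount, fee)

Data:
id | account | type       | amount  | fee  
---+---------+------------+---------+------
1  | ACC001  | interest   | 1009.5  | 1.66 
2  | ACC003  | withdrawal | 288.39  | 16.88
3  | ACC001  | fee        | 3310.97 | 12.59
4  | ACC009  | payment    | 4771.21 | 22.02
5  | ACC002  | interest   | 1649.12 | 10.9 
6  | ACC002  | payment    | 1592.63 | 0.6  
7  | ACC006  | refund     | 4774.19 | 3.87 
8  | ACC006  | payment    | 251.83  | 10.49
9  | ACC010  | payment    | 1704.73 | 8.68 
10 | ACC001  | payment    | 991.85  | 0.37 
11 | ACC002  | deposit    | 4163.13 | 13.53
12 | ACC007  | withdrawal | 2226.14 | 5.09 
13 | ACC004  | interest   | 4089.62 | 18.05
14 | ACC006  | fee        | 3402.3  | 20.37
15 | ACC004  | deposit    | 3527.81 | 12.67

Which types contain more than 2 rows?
SELECT type, COUNT(*) as cnt
FROM transactions
GROUP BY type
HAVING COUNT(*) > 2

Result:
  interest: 3
  payment: 5

Note: HAVING filters groups after aggregation, WHERE filters rows before.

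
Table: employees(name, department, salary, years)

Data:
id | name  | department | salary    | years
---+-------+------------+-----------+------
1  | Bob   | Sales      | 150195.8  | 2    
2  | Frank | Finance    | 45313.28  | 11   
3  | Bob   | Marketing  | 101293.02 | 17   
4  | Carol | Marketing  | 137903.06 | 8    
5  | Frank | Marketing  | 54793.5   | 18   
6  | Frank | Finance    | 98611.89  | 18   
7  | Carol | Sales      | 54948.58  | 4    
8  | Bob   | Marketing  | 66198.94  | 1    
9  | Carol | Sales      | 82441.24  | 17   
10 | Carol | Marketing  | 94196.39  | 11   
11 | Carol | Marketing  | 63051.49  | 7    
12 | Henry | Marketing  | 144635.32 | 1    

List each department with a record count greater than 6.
SELECT department, COUNT(*) as cnt
FROM employees
GROUP BY department
HAVING COUNT(*) > 6

Result:
  Marketing: 7

Note: HAVING filters groups after aggregation, WHERE filters rows before.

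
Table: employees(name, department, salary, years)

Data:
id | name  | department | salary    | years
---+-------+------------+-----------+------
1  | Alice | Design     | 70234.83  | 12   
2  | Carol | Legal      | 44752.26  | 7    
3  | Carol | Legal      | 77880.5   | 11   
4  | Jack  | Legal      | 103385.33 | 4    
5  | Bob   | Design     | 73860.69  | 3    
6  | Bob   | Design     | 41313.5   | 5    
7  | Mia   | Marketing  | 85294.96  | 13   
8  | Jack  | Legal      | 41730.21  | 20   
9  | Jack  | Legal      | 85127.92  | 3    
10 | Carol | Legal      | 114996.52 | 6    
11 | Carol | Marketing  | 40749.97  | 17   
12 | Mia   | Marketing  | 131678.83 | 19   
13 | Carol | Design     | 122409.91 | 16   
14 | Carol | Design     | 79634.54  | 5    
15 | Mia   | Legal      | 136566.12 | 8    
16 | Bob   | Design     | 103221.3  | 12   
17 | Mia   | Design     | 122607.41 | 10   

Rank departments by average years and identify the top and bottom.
SELECT department, AVG(years)
FROM employees
GROUP BY department
ORDER BY AVG(years)

All groups:
  Legal: 8.43
  Design: 9.00
  Marketing: 16.33

Highest: Marketing (16.33)
Lowest: Legal (8.43)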